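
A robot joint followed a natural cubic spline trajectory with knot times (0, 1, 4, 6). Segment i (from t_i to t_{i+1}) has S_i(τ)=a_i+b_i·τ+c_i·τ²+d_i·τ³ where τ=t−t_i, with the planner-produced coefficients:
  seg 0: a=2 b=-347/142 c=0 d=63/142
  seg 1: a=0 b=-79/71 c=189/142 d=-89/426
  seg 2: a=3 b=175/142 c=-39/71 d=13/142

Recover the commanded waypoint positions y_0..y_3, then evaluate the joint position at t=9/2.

y_0 = S_0(0) = a_0 = 2
y_1 = S_1(0) = a_1 = 0
y_2 = S_2(0) = a_2 = 3
y_3 = S_2(2) = 4
t_q=9/2 is in segment 2 (τ=1/2); S_2(τ)=3965/1136

y_0=2 y_1=0 y_2=3 y_3=4
S(9/2) = 3965/1136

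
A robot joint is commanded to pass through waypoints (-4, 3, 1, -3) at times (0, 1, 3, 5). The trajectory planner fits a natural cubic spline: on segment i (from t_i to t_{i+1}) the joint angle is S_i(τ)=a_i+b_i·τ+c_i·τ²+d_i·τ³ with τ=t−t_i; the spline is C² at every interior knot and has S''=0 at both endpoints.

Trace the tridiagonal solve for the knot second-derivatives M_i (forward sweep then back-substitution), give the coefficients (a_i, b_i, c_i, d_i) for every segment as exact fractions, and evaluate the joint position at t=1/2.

  seg 0: a=-4 b=185/22 c=0 d=-31/22
  seg 1: a=3 b=46/11 c=-93/22 d=9/11
  seg 2: a=1 b=-32/11 c=15/22 d=-5/44
S(1/2) = 5/176

Δ: Δ0=7, Δ1=-1, Δ2=-2
row 1: diag=6, rhs=-48; c'=1/3, d'=-8
row 2: denom=8−2·1/3=22/3; d'=(-6−2·-8)/(22/3)=15/11
back: M2=15/11
back: M1=-8−1/3·15/11=-93/11
M: M0=0, M1=-93/11, M2=15/11, M3=0
seg 0: a=-4, c=M0/2=0, d=(M1−M0)/(6·1)=-31/22, b=Δ0−h0·(2M0+M1)/6=185/22
seg 1: a=3, c=M1/2=-93/22, d=(M2−M1)/(6·2)=9/11, b=Δ1−h1·(2M1+M2)/6=46/11
seg 2: a=1, c=M2/2=15/22, d=(M3−M2)/(6·2)=-5/44, b=Δ2−h2·(2M2+M3)/6=-32/11
t_q=1/2 → seg 0, τ=1/2; S=-4+185/22·τ+0·τ²+-31/22·τ³=5/176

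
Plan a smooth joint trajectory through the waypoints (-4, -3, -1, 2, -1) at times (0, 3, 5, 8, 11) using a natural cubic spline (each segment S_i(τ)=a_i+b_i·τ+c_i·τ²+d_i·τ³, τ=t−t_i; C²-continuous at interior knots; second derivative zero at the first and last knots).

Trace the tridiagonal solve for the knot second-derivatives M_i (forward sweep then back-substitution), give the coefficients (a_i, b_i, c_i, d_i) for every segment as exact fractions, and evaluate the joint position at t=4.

Δ: Δ0=1/3, Δ1=1, Δ2=1, Δ3=-1
row 1: diag=10, rhs=4; c'=1/5, d'=2/5
row 2: denom=10−2·1/5=48/5; d'=(0−2·2/5)/(48/5)=-1/12
row 3: denom=12−3·5/16=177/16; d'=(-12−3·-1/12)/(177/16)=-188/177
back: M3=-188/177
back: M2=-1/12−5/16·-188/177=44/177
back: M1=2/5−1/5·44/177=62/177
M: M0=0, M1=62/177, M2=44/177, M3=-188/177, M4=0
seg 0: a=-4, c=M0/2=0, d=(M1−M0)/(6·3)=31/1593, b=Δ0−h0·(2M0+M1)/6=28/177
seg 1: a=-3, c=M1/2=31/177, d=(M2−M1)/(6·2)=-1/118, b=Δ1−h1·(2M1+M2)/6=121/177
seg 2: a=-1, c=M2/2=22/177, d=(M3−M2)/(6·3)=-116/1593, b=Δ2−h2·(2M2+M3)/6=227/177
seg 3: a=2, c=M3/2=-94/177, d=(M4−M3)/(6·3)=94/1593, b=Δ3−h3·(2M3+M4)/6=11/177
t_q=4 → seg 1, τ=1; S=-3+121/177·τ+31/177·τ²+-1/118·τ³=-761/354

  seg 0: a=-4 b=28/177 c=0 d=31/1593
  seg 1: a=-3 b=121/177 c=31/177 d=-1/118
  seg 2: a=-1 b=227/177 c=22/177 d=-116/1593
  seg 3: a=2 b=11/177 c=-94/177 d=94/1593
S(4) = -761/354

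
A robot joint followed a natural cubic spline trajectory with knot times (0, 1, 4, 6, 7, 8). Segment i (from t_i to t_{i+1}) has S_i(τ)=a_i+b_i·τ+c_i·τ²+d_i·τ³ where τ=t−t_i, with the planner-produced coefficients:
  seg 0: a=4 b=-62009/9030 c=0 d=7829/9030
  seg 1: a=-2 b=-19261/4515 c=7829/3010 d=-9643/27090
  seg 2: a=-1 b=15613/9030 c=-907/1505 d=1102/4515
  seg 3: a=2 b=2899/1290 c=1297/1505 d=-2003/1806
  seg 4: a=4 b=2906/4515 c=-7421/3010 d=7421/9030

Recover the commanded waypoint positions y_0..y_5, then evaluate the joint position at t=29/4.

y_0=4 y_1=-2 y_2=-1 y_3=2 y_4=4 y_5=3
S(29/4) = 110621/27520

y_0 = S_0(0) = a_0 = 4
y_1 = S_1(0) = a_1 = -2
y_2 = S_2(0) = a_2 = -1
y_3 = S_3(0) = a_3 = 2
y_4 = S_4(0) = a_4 = 4
y_5 = S_4(1) = 3
t_q=29/4 is in segment 4 (τ=1/4); S_4(τ)=110621/27520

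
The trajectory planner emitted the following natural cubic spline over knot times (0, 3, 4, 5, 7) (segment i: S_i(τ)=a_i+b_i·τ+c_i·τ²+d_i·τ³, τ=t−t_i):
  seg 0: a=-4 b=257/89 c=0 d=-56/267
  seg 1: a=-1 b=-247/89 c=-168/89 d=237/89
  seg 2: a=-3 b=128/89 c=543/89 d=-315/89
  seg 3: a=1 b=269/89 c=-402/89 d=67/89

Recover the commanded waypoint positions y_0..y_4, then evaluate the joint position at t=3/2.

y_0 = S_0(0) = a_0 = -4
y_1 = S_1(0) = a_1 = -1
y_2 = S_2(0) = a_2 = -3
y_3 = S_3(0) = a_3 = 1
y_4 = S_3(2) = -5
t_q=3/2 is in segment 0 (τ=3/2); S_0(τ)=-67/178

y_0=-4 y_1=-1 y_2=-3 y_3=1 y_4=-5
S(3/2) = -67/178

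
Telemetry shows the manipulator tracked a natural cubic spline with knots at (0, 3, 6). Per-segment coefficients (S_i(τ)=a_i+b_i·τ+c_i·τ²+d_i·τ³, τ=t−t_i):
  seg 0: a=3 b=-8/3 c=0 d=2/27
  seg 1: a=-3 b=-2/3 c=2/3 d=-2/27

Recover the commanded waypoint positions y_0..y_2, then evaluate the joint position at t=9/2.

y_0=3 y_1=-3 y_2=-1
S(9/2) = -11/4

y_0 = S_0(0) = a_0 = 3
y_1 = S_1(0) = a_1 = -3
y_2 = S_1(3) = -1
t_q=9/2 is in segment 1 (τ=3/2); S_1(τ)=-11/4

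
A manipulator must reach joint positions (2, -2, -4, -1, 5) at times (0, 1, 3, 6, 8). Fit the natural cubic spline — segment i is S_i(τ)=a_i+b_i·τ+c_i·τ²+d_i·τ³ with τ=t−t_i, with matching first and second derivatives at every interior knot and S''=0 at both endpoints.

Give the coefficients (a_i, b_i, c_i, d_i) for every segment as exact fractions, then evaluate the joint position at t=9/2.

Δ: Δ0=-4, Δ1=-1, Δ2=1, Δ3=3
row 1: diag=6, rhs=18; c'=1/3, d'=3
row 2: denom=10−2·1/3=28/3; d'=(12−2·3)/(28/3)=9/14
row 3: denom=10−3·9/28=253/28; d'=(12−3·9/14)/(253/28)=282/253
back: M3=282/253
back: M2=9/14−9/28·282/253=72/253
back: M1=3−1/3·72/253=735/253
M: M0=0, M1=735/253, M2=72/253, M3=282/253, M4=0
seg 0: a=2, c=M0/2=0, d=(M1−M0)/(6·1)=245/506, b=Δ0−h0·(2M0+M1)/6=-2269/506
seg 1: a=-2, c=M1/2=735/506, d=(M2−M1)/(6·2)=-221/1012, b=Δ1−h1·(2M1+M2)/6=-767/253
seg 2: a=-4, c=M2/2=36/253, d=(M3−M2)/(6·3)=35/759, b=Δ2−h2·(2M2+M3)/6=40/253
seg 3: a=-1, c=M3/2=141/253, d=(M4−M3)/(6·2)=-47/506, b=Δ3−h3·(2M3+M4)/6=571/253
t_q=9/2 → seg 2, τ=3/2; S=-4+40/253·τ+36/253·τ²+35/759·τ³=-6653/2024

  seg 0: a=2 b=-2269/506 c=0 d=245/506
  seg 1: a=-2 b=-767/253 c=735/506 d=-221/1012
  seg 2: a=-4 b=40/253 c=36/253 d=35/759
  seg 3: a=-1 b=571/253 c=141/253 d=-47/506
S(9/2) = -6653/2024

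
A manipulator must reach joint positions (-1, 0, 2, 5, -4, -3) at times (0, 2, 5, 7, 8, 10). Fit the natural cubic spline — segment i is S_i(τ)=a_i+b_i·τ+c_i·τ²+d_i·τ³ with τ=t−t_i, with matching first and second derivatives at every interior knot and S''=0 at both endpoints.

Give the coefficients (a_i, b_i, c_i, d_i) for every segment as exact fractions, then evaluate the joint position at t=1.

  seg 0: a=-1 b=14453/17670 c=0 d=-2809/35340
  seg 1: a=0 b=-2401/17670 c=-2809/5890 d=6577/26505
  seg 2: a=2 b=65423/17670 c=2069/1178 d=-25247/17670
  seg 3: a=5 b=-113401/17670 c=-40149/5890 d=37409/8835
  seg 4: a=-4 b=-129841/17670 c=34669/5890 d=-34669/35340
S(1) = -3081/11780

Δ: Δ0=1/2, Δ1=2/3, Δ2=3/2, Δ3=-9, Δ4=1/2
row 1: diag=10, rhs=1; c'=3/10, d'=1/10
row 2: denom=10−3·3/10=91/10; d'=(5−3·1/10)/(91/10)=47/91
row 3: denom=6−2·20/91=506/91; d'=(-63−2·47/91)/(506/91)=-5827/506
row 4: denom=6−1·91/506=2945/506; d'=(57−1·-5827/506)/(2945/506)=34669/2945
back: M4=34669/2945
back: M3=-5827/506−91/506·34669/2945=-40149/2945
back: M2=47/91−20/91·-40149/2945=2069/589
back: M1=1/10−3/10·2069/589=-2809/2945
M: M0=0, M1=-2809/2945, M2=2069/589, M3=-40149/2945, M4=34669/2945, M5=0
seg 0: a=-1, c=M0/2=0, d=(M1−M0)/(6·2)=-2809/35340, b=Δ0−h0·(2M0+M1)/6=14453/17670
seg 1: a=0, c=M1/2=-2809/5890, d=(M2−M1)/(6·3)=6577/26505, b=Δ1−h1·(2M1+M2)/6=-2401/17670
seg 2: a=2, c=M2/2=2069/1178, d=(M3−M2)/(6·2)=-25247/17670, b=Δ2−h2·(2M2+M3)/6=65423/17670
seg 3: a=5, c=M3/2=-40149/5890, d=(M4−M3)/(6·1)=37409/8835, b=Δ3−h3·(2M3+M4)/6=-113401/17670
seg 4: a=-4, c=M4/2=34669/5890, d=(M5−M4)/(6·2)=-34669/35340, b=Δ4−h4·(2M4+M5)/6=-129841/17670
t_q=1 → seg 0, τ=1; S=-1+14453/17670·τ+0·τ²+-2809/35340·τ³=-3081/11780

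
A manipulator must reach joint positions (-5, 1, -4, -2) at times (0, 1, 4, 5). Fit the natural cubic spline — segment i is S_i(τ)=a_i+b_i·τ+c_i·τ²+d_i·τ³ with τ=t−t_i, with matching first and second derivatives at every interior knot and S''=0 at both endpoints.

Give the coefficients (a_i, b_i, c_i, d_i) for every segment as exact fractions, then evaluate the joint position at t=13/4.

  seg 0: a=-5 b=1207/165 c=0 d=-217/165
  seg 1: a=1 b=556/165 c=-217/55 d=34/45
  seg 2: a=-4 b=16/165 c=157/55 d=-157/165
S(13/4) = -4903/1760

Δ: Δ0=6, Δ1=-5/3, Δ2=2
row 1: diag=8, rhs=-46; c'=3/8, d'=-23/4
row 2: denom=8−3·3/8=55/8; d'=(22−3·-23/4)/(55/8)=314/55
back: M2=314/55
back: M1=-23/4−3/8·314/55=-434/55
M: M0=0, M1=-434/55, M2=314/55, M3=0
seg 0: a=-5, c=M0/2=0, d=(M1−M0)/(6·1)=-217/165, b=Δ0−h0·(2M0+M1)/6=1207/165
seg 1: a=1, c=M1/2=-217/55, d=(M2−M1)/(6·3)=34/45, b=Δ1−h1·(2M1+M2)/6=556/165
seg 2: a=-4, c=M2/2=157/55, d=(M3−M2)/(6·1)=-157/165, b=Δ2−h2·(2M2+M3)/6=16/165
t_q=13/4 → seg 1, τ=9/4; S=1+556/165·τ+-217/55·τ²+34/45·τ³=-4903/1760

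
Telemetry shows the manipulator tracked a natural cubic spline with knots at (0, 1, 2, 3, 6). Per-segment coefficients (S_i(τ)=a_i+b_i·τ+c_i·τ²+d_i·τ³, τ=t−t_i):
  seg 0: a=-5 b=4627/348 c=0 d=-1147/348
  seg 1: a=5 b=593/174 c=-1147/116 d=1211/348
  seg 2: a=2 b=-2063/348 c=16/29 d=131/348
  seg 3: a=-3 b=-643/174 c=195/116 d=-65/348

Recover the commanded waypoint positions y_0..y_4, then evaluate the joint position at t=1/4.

y_0=-5 y_1=5 y_2=2 y_3=-3 y_4=-4
S(1/4) = -12825/7424

y_0 = S_0(0) = a_0 = -5
y_1 = S_1(0) = a_1 = 5
y_2 = S_2(0) = a_2 = 2
y_3 = S_3(0) = a_3 = -3
y_4 = S_3(3) = -4
t_q=1/4 is in segment 0 (τ=1/4); S_0(τ)=-12825/7424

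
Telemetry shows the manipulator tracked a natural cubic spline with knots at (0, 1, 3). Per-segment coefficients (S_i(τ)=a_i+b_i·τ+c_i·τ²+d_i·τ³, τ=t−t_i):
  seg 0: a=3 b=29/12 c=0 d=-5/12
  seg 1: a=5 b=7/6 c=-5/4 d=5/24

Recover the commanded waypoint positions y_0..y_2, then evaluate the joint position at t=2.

y_0 = S_0(0) = a_0 = 3
y_1 = S_1(0) = a_1 = 5
y_2 = S_1(2) = 4
t_q=2 is in segment 1 (τ=1); S_1(τ)=41/8

y_0=3 y_1=5 y_2=4
S(2) = 41/8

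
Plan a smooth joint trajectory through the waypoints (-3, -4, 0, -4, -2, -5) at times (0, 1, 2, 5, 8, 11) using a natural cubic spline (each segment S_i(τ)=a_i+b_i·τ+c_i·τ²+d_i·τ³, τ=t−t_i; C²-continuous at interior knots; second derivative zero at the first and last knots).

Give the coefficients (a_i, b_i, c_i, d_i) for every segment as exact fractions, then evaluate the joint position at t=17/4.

Δ: Δ0=-1, Δ1=4, Δ2=-4/3, Δ3=2/3, Δ4=-1
row 1: diag=4, rhs=30; c'=1/4, d'=15/2
row 2: denom=8−1·1/4=31/4; d'=(-32−1·15/2)/(31/4)=-158/31
row 3: denom=12−3·12/31=336/31; d'=(12−3·-158/31)/(336/31)=141/56
row 4: denom=12−3·31/112=1251/112; d'=(-10−3·141/56)/(1251/112)=-1966/1251
back: M4=-1966/1251
back: M3=141/56−31/112·-1966/1251=3694/1251
back: M2=-158/31−12/31·3694/1251=-2602/417
back: M1=15/2−1/4·-2602/417=3778/417
M: M0=0, M1=3778/417, M2=-2602/417, M3=3694/1251, M4=-1966/1251, M5=0
seg 0: a=-3, c=M0/2=0, d=(M1−M0)/(6·1)=1889/1251, b=Δ0−h0·(2M0+M1)/6=-3140/1251
seg 1: a=-4, c=M1/2=1889/417, d=(M2−M1)/(6·1)=-3190/1251, b=Δ1−h1·(2M1+M2)/6=2527/1251
seg 2: a=0, c=M2/2=-1301/417, d=(M3−M2)/(6·3)=5750/11259, b=Δ2−h2·(2M2+M3)/6=4291/1251
seg 3: a=-4, c=M3/2=1847/1251, d=(M4−M3)/(6·3)=-2830/11259, b=Δ3−h3·(2M3+M4)/6=-1877/1251
seg 4: a=-2, c=M4/2=-983/1251, d=(M5−M4)/(6·3)=983/11259, b=Δ4−h4·(2M4+M5)/6=715/1251
t_q=17/4 → seg 2, τ=9/4; S=0+4291/1251·τ+-1301/417·τ²+5750/11259·τ³=-10051/4448

  seg 0: a=-3 b=-3140/1251 c=0 d=1889/1251
  seg 1: a=-4 b=2527/1251 c=1889/417 d=-3190/1251
  seg 2: a=0 b=4291/1251 c=-1301/417 d=5750/11259
  seg 3: a=-4 b=-1877/1251 c=1847/1251 d=-2830/11259
  seg 4: a=-2 b=715/1251 c=-983/1251 d=983/11259
S(17/4) = -10051/4448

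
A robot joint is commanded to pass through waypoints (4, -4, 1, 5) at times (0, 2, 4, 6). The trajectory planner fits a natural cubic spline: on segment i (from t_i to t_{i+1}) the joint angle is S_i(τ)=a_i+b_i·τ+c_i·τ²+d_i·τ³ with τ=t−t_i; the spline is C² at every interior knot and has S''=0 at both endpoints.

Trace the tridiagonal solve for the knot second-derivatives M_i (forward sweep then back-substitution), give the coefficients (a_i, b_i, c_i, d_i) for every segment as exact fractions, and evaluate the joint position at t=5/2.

  seg 0: a=4 b=-173/30 c=0 d=53/120
  seg 1: a=-4 b=-7/15 c=53/20 d=-7/12
  seg 2: a=1 b=47/15 c=-17/20 d=17/120
S(5/2) = -583/160

Δ: Δ0=-4, Δ1=5/2, Δ2=2
row 1: diag=8, rhs=39; c'=1/4, d'=39/8
row 2: denom=8−2·1/4=15/2; d'=(-3−2·39/8)/(15/2)=-17/10
back: M2=-17/10
back: M1=39/8−1/4·-17/10=53/10
M: M0=0, M1=53/10, M2=-17/10, M3=0
seg 0: a=4, c=M0/2=0, d=(M1−M0)/(6·2)=53/120, b=Δ0−h0·(2M0+M1)/6=-173/30
seg 1: a=-4, c=M1/2=53/20, d=(M2−M1)/(6·2)=-7/12, b=Δ1−h1·(2M1+M2)/6=-7/15
seg 2: a=1, c=M2/2=-17/20, d=(M3−M2)/(6·2)=17/120, b=Δ2−h2·(2M2+M3)/6=47/15
t_q=5/2 → seg 1, τ=1/2; S=-4+-7/15·τ+53/20·τ²+-7/12·τ³=-583/160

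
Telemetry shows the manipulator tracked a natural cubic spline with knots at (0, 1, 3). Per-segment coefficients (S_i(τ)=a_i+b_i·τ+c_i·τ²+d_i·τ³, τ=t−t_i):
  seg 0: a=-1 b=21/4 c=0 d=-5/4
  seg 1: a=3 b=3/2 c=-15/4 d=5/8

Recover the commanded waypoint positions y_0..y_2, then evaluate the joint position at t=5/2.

y_0=-1 y_1=3 y_2=-4
S(5/2) = -69/64

y_0 = S_0(0) = a_0 = -1
y_1 = S_1(0) = a_1 = 3
y_2 = S_1(2) = -4
t_q=5/2 is in segment 1 (τ=3/2); S_1(τ)=-69/64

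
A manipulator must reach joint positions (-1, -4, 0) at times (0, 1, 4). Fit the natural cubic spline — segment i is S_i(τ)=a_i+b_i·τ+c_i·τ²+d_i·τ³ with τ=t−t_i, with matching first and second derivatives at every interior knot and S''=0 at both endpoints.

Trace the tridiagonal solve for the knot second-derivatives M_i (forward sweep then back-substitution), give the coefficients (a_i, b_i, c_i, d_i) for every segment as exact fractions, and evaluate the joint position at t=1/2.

  seg 0: a=-1 b=-85/24 c=0 d=13/24
  seg 1: a=-4 b=-23/12 c=13/8 d=-13/72
S(1/2) = -173/64

Δ: Δ0=-3, Δ1=4/3
row 1: diag=8, rhs=26; c'=3/8, d'=13/4
back: M1=13/4
M: M0=0, M1=13/4, M2=0
seg 0: a=-1, c=M0/2=0, d=(M1−M0)/(6·1)=13/24, b=Δ0−h0·(2M0+M1)/6=-85/24
seg 1: a=-4, c=M1/2=13/8, d=(M2−M1)/(6·3)=-13/72, b=Δ1−h1·(2M1+M2)/6=-23/12
t_q=1/2 → seg 0, τ=1/2; S=-1+-85/24·τ+0·τ²+13/24·τ³=-173/64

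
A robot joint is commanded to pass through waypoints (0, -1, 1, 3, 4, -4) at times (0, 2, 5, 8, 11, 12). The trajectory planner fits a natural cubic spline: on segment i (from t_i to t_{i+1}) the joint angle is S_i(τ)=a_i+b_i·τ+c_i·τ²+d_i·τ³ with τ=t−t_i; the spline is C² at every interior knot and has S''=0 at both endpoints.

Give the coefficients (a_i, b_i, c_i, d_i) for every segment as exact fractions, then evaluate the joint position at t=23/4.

  seg 0: a=0 b=-4759/5958 c=0 d=445/5958
  seg 1: a=-1 b=581/5958 c=445/993 d=-4619/53622
  seg 2: a=1 b=1372/2979 c=-1949/5958 d=7075/53622
  seg 3: a=3 b=12275/5958 c=2563/2979 d=-25667/53622
  seg 4: a=4 b=-16985/2979 c=-6847/1986 d=6847/5958
S(23/4) = 51565/42368

Δ: Δ0=-1/2, Δ1=2/3, Δ2=2/3, Δ3=1/3, Δ4=-8
row 1: diag=10, rhs=7; c'=3/10, d'=7/10
row 2: denom=12−3·3/10=111/10; d'=(0−3·7/10)/(111/10)=-7/37
row 3: denom=12−3·10/37=414/37; d'=(-2−3·-7/37)/(414/37)=-53/414
row 4: denom=8−3·37/138=331/46; d'=(-50−3·-53/414)/(331/46)=-6847/993
back: M4=-6847/993
back: M3=-53/414−37/138·-6847/993=5126/2979
back: M2=-7/37−10/37·5126/2979=-1949/2979
back: M1=7/10−3/10·-1949/2979=890/993
M: M0=0, M1=890/993, M2=-1949/2979, M3=5126/2979, M4=-6847/993, M5=0
seg 0: a=0, c=M0/2=0, d=(M1−M0)/(6·2)=445/5958, b=Δ0−h0·(2M0+M1)/6=-4759/5958
seg 1: a=-1, c=M1/2=445/993, d=(M2−M1)/(6·3)=-4619/53622, b=Δ1−h1·(2M1+M2)/6=581/5958
seg 2: a=1, c=M2/2=-1949/5958, d=(M3−M2)/(6·3)=7075/53622, b=Δ2−h2·(2M2+M3)/6=1372/2979
seg 3: a=3, c=M3/2=2563/2979, d=(M4−M3)/(6·3)=-25667/53622, b=Δ3−h3·(2M3+M4)/6=12275/5958
seg 4: a=4, c=M4/2=-6847/1986, d=(M5−M4)/(6·1)=6847/5958, b=Δ4−h4·(2M4+M5)/6=-16985/2979
t_q=23/4 → seg 2, τ=3/4; S=1+1372/2979·τ+-1949/5958·τ²+7075/53622·τ³=51565/42368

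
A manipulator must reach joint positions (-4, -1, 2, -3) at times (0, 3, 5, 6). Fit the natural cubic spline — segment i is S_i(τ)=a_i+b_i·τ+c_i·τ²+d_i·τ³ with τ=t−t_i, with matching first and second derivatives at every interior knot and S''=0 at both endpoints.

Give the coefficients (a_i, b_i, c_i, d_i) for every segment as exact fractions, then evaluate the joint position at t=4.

Δ: Δ0=1, Δ1=3/2, Δ2=-5
row 1: diag=10, rhs=3; c'=1/5, d'=3/10
row 2: denom=6−2·1/5=28/5; d'=(-39−2·3/10)/(28/5)=-99/14
back: M2=-99/14
back: M1=3/10−1/5·-99/14=12/7
M: M0=0, M1=12/7, M2=-99/14, M3=0
seg 0: a=-4, c=M0/2=0, d=(M1−M0)/(6·3)=2/21, b=Δ0−h0·(2M0+M1)/6=1/7
seg 1: a=-1, c=M1/2=6/7, d=(M2−M1)/(6·2)=-41/56, b=Δ1−h1·(2M1+M2)/6=19/7
seg 2: a=2, c=M2/2=-99/28, d=(M3−M2)/(6·1)=33/28, b=Δ2−h2·(2M2+M3)/6=-37/14
t_q=4 → seg 1, τ=1; S=-1+19/7·τ+6/7·τ²+-41/56·τ³=103/56

  seg 0: a=-4 b=1/7 c=0 d=2/21
  seg 1: a=-1 b=19/7 c=6/7 d=-41/56
  seg 2: a=2 b=-37/14 c=-99/28 d=33/28
S(4) = 103/56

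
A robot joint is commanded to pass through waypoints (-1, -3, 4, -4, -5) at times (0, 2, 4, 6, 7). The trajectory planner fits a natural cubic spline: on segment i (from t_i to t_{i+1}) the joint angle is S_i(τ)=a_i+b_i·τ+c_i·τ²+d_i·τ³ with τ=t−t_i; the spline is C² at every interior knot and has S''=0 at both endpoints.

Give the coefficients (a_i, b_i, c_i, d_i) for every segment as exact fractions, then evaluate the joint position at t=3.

Δ: Δ0=-1, Δ1=7/2, Δ2=-4, Δ3=-1
row 1: diag=8, rhs=27; c'=1/4, d'=27/8
row 2: denom=8−2·1/4=15/2; d'=(-45−2·27/8)/(15/2)=-69/10
row 3: denom=6−2·4/15=82/15; d'=(18−2·-69/10)/(82/15)=477/82
back: M3=477/82
back: M2=-69/10−4/15·477/82=-693/82
back: M1=27/8−1/4·-693/82=225/41
M: M0=0, M1=225/41, M2=-693/82, M3=477/82, M4=0
seg 0: a=-1, c=M0/2=0, d=(M1−M0)/(6·2)=75/164, b=Δ0−h0·(2M0+M1)/6=-116/41
seg 1: a=-3, c=M1/2=225/82, d=(M2−M1)/(6·2)=-381/328, b=Δ1−h1·(2M1+M2)/6=109/41
seg 2: a=4, c=M2/2=-693/164, d=(M3−M2)/(6·2)=195/164, b=Δ2−h2·(2M2+M3)/6=-25/82
seg 3: a=-4, c=M3/2=477/164, d=(M4−M3)/(6·1)=-159/164, b=Δ3−h3·(2M3+M4)/6=-241/82
t_q=3 → seg 1, τ=1; S=-3+109/41·τ+225/82·τ²+-381/328·τ³=407/328

  seg 0: a=-1 b=-116/41 c=0 d=75/164
  seg 1: a=-3 b=109/41 c=225/82 d=-381/328
  seg 2: a=4 b=-25/82 c=-693/164 d=195/164
  seg 3: a=-4 b=-241/82 c=477/164 d=-159/164
S(3) = 407/328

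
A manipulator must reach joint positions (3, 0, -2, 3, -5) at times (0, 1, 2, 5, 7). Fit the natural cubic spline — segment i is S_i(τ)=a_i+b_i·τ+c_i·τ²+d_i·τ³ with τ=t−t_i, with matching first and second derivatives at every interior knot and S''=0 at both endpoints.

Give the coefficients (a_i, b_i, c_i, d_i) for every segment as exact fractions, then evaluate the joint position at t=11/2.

  seg 0: a=3 b=-1259/411 c=0 d=26/411
  seg 1: a=0 b=-1181/411 c=26/137 d=281/411
  seg 2: a=-2 b=-182/411 c=307/137 d=-632/1233
  seg 3: a=3 b=-344/411 c=-325/137 d=325/822
S(11/2) = 4467/2192

Δ: Δ0=-3, Δ1=-2, Δ2=5/3, Δ3=-4
row 1: diag=4, rhs=6; c'=1/4, d'=3/2
row 2: denom=8−1·1/4=31/4; d'=(22−1·3/2)/(31/4)=82/31
row 3: denom=10−3·12/31=274/31; d'=(-34−3·82/31)/(274/31)=-650/137
back: M3=-650/137
back: M2=82/31−12/31·-650/137=614/137
back: M1=3/2−1/4·614/137=52/137
M: M0=0, M1=52/137, M2=614/137, M3=-650/137, M4=0
seg 0: a=3, c=M0/2=0, d=(M1−M0)/(6·1)=26/411, b=Δ0−h0·(2M0+M1)/6=-1259/411
seg 1: a=0, c=M1/2=26/137, d=(M2−M1)/(6·1)=281/411, b=Δ1−h1·(2M1+M2)/6=-1181/411
seg 2: a=-2, c=M2/2=307/137, d=(M3−M2)/(6·3)=-632/1233, b=Δ2−h2·(2M2+M3)/6=-182/411
seg 3: a=3, c=M3/2=-325/137, d=(M4−M3)/(6·2)=325/822, b=Δ3−h3·(2M3+M4)/6=-344/411
t_q=11/2 → seg 3, τ=1/2; S=3+-344/411·τ+-325/137·τ²+325/822·τ³=4467/2192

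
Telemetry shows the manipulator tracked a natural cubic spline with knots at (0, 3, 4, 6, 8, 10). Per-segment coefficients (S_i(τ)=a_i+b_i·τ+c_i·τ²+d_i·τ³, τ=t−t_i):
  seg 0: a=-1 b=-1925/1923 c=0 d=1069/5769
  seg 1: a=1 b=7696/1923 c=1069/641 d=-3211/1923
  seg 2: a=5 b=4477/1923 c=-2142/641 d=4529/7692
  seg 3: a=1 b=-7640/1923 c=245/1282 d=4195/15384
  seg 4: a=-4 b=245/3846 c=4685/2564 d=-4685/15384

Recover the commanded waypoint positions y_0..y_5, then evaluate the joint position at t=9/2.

y_0=-1 y_1=1 y_2=5 y_3=1 y_4=-4 y_5=1
S(9/2) = 110811/20512

y_0 = S_0(0) = a_0 = -1
y_1 = S_1(0) = a_1 = 1
y_2 = S_2(0) = a_2 = 5
y_3 = S_3(0) = a_3 = 1
y_4 = S_4(0) = a_4 = -4
y_5 = S_4(2) = 1
t_q=9/2 is in segment 2 (τ=1/2); S_2(τ)=110811/20512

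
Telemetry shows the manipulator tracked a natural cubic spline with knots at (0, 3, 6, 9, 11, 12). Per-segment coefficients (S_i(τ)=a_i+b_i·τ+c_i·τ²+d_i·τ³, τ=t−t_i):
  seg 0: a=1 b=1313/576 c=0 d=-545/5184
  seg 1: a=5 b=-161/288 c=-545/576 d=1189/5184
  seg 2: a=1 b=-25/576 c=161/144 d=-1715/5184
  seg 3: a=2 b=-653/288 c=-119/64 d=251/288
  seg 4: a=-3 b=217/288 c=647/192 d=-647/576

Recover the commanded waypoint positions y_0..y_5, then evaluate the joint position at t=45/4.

y_0 = S_0(0) = a_0 = 1
y_1 = S_1(0) = a_1 = 5
y_2 = S_2(0) = a_2 = 1
y_3 = S_3(0) = a_3 = 2
y_4 = S_4(0) = a_4 = -3
y_5 = S_4(1) = 0
t_q=45/4 is in segment 4 (τ=1/4); S_4(τ)=-32177/12288

y_0=1 y_1=5 y_2=1 y_3=2 y_4=-3 y_5=0
S(45/4) = -32177/12288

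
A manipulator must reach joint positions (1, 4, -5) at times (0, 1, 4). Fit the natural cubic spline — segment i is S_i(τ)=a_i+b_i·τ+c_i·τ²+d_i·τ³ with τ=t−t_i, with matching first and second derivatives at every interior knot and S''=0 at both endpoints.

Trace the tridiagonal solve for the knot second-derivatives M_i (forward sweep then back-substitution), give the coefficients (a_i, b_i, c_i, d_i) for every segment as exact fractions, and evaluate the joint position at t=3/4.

Δ: Δ0=3, Δ1=-3
row 1: diag=8, rhs=-36; c'=3/8, d'=-9/2
back: M1=-9/2
M: M0=0, M1=-9/2, M2=0
seg 0: a=1, c=M0/2=0, d=(M1−M0)/(6·1)=-3/4, b=Δ0−h0·(2M0+M1)/6=15/4
seg 1: a=4, c=M1/2=-9/4, d=(M2−M1)/(6·3)=1/4, b=Δ1−h1·(2M1+M2)/6=3/2
t_q=3/4 → seg 0, τ=3/4; S=1+15/4·τ+0·τ²+-3/4·τ³=895/256

  seg 0: a=1 b=15/4 c=0 d=-3/4
  seg 1: a=4 b=3/2 c=-9/4 d=1/4
S(3/4) = 895/256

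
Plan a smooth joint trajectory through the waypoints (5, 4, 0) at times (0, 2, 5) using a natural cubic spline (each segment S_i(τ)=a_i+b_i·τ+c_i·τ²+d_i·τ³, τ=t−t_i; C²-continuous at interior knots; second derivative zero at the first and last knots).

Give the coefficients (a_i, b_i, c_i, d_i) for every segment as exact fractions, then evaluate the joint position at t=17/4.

Δ: Δ0=-1/2, Δ1=-4/3
row 1: diag=10, rhs=-5; c'=3/10, d'=-1/2
back: M1=-1/2
M: M0=0, M1=-1/2, M2=0
seg 0: a=5, c=M0/2=0, d=(M1−M0)/(6·2)=-1/24, b=Δ0−h0·(2M0+M1)/6=-1/3
seg 1: a=4, c=M1/2=-1/4, d=(M2−M1)/(6·3)=1/36, b=Δ1−h1·(2M1+M2)/6=-5/6
t_q=17/4 → seg 1, τ=9/4; S=4+-5/6·τ+-1/4·τ²+1/36·τ³=301/256

  seg 0: a=5 b=-1/3 c=0 d=-1/24
  seg 1: a=4 b=-5/6 c=-1/4 d=1/36
S(17/4) = 301/256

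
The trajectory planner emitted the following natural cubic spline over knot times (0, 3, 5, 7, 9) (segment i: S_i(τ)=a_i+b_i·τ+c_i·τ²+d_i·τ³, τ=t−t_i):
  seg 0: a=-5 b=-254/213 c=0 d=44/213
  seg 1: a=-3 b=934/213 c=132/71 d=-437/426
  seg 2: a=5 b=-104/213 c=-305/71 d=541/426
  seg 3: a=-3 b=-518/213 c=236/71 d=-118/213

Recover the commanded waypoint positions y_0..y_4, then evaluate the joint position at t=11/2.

y_0 = S_0(0) = a_0 = -5
y_1 = S_1(0) = a_1 = -3
y_2 = S_2(0) = a_2 = 5
y_3 = S_3(0) = a_3 = -3
y_4 = S_3(2) = 1
t_q=11/2 is in segment 2 (τ=1/2); S_2(τ)=4363/1136

y_0=-5 y_1=-3 y_2=5 y_3=-3 y_4=1
S(11/2) = 4363/1136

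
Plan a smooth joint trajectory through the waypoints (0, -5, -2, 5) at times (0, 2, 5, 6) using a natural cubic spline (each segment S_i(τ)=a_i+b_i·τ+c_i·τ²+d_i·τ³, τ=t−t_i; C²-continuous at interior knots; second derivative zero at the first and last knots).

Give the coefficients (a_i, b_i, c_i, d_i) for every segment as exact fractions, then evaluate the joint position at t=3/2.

  seg 0: a=0 b=-395/142 c=0 d=5/71
  seg 1: a=-5 b=-275/142 c=30/71 d=79/426
  seg 2: a=-2 b=398/71 c=297/142 d=-99/142
S(3/2) = -2235/568

Δ: Δ0=-5/2, Δ1=1, Δ2=7
row 1: diag=10, rhs=21; c'=3/10, d'=21/10
row 2: denom=8−3·3/10=71/10; d'=(36−3·21/10)/(71/10)=297/71
back: M2=297/71
back: M1=21/10−3/10·297/71=60/71
M: M0=0, M1=60/71, M2=297/71, M3=0
seg 0: a=0, c=M0/2=0, d=(M1−M0)/(6·2)=5/71, b=Δ0−h0·(2M0+M1)/6=-395/142
seg 1: a=-5, c=M1/2=30/71, d=(M2−M1)/(6·3)=79/426, b=Δ1−h1·(2M1+M2)/6=-275/142
seg 2: a=-2, c=M2/2=297/142, d=(M3−M2)/(6·1)=-99/142, b=Δ2−h2·(2M2+M3)/6=398/71
t_q=3/2 → seg 0, τ=3/2; S=0+-395/142·τ+0·τ²+5/71·τ³=-2235/568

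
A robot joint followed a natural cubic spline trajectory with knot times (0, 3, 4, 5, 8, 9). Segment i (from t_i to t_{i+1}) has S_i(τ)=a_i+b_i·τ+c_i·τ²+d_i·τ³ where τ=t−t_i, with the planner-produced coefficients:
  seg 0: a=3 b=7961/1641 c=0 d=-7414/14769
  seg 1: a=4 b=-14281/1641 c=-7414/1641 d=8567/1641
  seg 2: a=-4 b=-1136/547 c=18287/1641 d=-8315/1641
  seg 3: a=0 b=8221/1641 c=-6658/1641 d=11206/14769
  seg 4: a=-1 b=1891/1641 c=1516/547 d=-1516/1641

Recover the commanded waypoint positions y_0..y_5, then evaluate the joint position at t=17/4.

y_0=3 y_1=4 y_2=-4 y_3=0 y_4=-1 y_5=2
S(17/4) = -136597/35008

y_0 = S_0(0) = a_0 = 3
y_1 = S_1(0) = a_1 = 4
y_2 = S_2(0) = a_2 = -4
y_3 = S_3(0) = a_3 = 0
y_4 = S_4(0) = a_4 = -1
y_5 = S_4(1) = 2
t_q=17/4 is in segment 2 (τ=1/4); S_2(τ)=-136597/35008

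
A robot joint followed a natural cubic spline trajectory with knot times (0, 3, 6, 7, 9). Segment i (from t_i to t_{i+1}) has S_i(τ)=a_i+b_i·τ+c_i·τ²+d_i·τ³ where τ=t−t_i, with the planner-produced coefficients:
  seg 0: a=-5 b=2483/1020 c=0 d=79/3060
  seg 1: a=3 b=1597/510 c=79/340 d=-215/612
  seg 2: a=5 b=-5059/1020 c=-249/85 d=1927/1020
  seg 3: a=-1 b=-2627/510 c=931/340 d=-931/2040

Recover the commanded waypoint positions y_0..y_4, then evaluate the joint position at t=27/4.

y_0=-5 y_1=3 y_2=5 y_3=-1 y_4=-4
S(27/4) = 9343/21760

y_0 = S_0(0) = a_0 = -5
y_1 = S_1(0) = a_1 = 3
y_2 = S_2(0) = a_2 = 5
y_3 = S_3(0) = a_3 = -1
y_4 = S_3(2) = -4
t_q=27/4 is in segment 2 (τ=3/4); S_2(τ)=9343/21760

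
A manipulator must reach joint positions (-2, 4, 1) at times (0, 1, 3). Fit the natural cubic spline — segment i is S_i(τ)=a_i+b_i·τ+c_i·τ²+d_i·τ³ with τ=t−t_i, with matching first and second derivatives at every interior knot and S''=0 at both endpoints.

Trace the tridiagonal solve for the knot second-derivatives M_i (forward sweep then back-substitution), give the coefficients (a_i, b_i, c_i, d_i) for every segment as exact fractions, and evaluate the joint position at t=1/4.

  seg 0: a=-2 b=29/4 c=0 d=-5/4
  seg 1: a=4 b=7/2 c=-15/4 d=5/8
S(1/4) = -53/256

Δ: Δ0=6, Δ1=-3/2
row 1: diag=6, rhs=-45; c'=1/3, d'=-15/2
back: M1=-15/2
M: M0=0, M1=-15/2, M2=0
seg 0: a=-2, c=M0/2=0, d=(M1−M0)/(6·1)=-5/4, b=Δ0−h0·(2M0+M1)/6=29/4
seg 1: a=4, c=M1/2=-15/4, d=(M2−M1)/(6·2)=5/8, b=Δ1−h1·(2M1+M2)/6=7/2
t_q=1/4 → seg 0, τ=1/4; S=-2+29/4·τ+0·τ²+-5/4·τ³=-53/256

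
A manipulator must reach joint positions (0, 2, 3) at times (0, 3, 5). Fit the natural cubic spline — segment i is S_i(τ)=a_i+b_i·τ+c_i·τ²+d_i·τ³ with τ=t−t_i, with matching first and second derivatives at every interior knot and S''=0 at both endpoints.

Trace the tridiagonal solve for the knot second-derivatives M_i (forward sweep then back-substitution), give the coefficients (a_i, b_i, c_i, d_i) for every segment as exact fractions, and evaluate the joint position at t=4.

  seg 0: a=0 b=43/60 c=0 d=-1/180
  seg 1: a=2 b=17/30 c=-1/20 d=1/120
S(4) = 101/40

Δ: Δ0=2/3, Δ1=1/2
row 1: diag=10, rhs=-1; c'=1/5, d'=-1/10
back: M1=-1/10
M: M0=0, M1=-1/10, M2=0
seg 0: a=0, c=M0/2=0, d=(M1−M0)/(6·3)=-1/180, b=Δ0−h0·(2M0+M1)/6=43/60
seg 1: a=2, c=M1/2=-1/20, d=(M2−M1)/(6·2)=1/120, b=Δ1−h1·(2M1+M2)/6=17/30
t_q=4 → seg 1, τ=1; S=2+17/30·τ+-1/20·τ²+1/120·τ³=101/40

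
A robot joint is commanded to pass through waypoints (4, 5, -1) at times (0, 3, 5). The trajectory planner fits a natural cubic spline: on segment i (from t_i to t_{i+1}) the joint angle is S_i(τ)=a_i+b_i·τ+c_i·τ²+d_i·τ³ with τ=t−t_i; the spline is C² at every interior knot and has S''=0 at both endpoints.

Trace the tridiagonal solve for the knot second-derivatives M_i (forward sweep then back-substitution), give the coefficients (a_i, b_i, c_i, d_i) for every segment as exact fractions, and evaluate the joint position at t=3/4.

Δ: Δ0=1/3, Δ1=-3
row 1: diag=10, rhs=-20; c'=1/5, d'=-2
back: M1=-2
M: M0=0, M1=-2, M2=0
seg 0: a=4, c=M0/2=0, d=(M1−M0)/(6·3)=-1/9, b=Δ0−h0·(2M0+M1)/6=4/3
seg 1: a=5, c=M1/2=-1, d=(M2−M1)/(6·2)=1/6, b=Δ1−h1·(2M1+M2)/6=-5/3
t_q=3/4 → seg 0, τ=3/4; S=4+4/3·τ+0·τ²+-1/9·τ³=317/64

  seg 0: a=4 b=4/3 c=0 d=-1/9
  seg 1: a=5 b=-5/3 c=-1 d=1/6
S(3/4) = 317/64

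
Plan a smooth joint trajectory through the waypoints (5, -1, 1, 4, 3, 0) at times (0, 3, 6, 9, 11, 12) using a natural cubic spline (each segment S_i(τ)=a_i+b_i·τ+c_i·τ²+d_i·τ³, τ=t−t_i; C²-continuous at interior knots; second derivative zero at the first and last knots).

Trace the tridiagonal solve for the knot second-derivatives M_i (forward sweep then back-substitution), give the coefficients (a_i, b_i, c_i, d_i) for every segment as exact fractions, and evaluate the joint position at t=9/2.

  seg 0: a=5 b=-1541/576 c=0 d=389/5184
  seg 1: a=-1 b=-187/288 c=389/576 d=-409/5184
  seg 2: a=1 b=733/576 c=-5/144 d=-97/5184
  seg 3: a=4 b=161/288 c=-13/64 d=-47/288
  seg 4: a=3 b=-637/288 c=-227/192 d=227/576
S(9/2) = -369/512

Δ: Δ0=-2, Δ1=2/3, Δ2=1, Δ3=-1/2, Δ4=-3
row 1: diag=12, rhs=16; c'=1/4, d'=4/3
row 2: denom=12−3·1/4=45/4; d'=(2−3·4/3)/(45/4)=-8/45
row 3: denom=10−3·4/15=46/5; d'=(-9−3·-8/45)/(46/5)=-127/138
row 4: denom=6−2·5/23=128/23; d'=(-15−2·-127/138)/(128/23)=-227/96
back: M4=-227/96
back: M3=-127/138−5/23·-227/96=-13/32
back: M2=-8/45−4/15·-13/32=-5/72
back: M1=4/3−1/4·-5/72=389/288
M: M0=0, M1=389/288, M2=-5/72, M3=-13/32, M4=-227/96, M5=0
seg 0: a=5, c=M0/2=0, d=(M1−M0)/(6·3)=389/5184, b=Δ0−h0·(2M0+M1)/6=-1541/576
seg 1: a=-1, c=M1/2=389/576, d=(M2−M1)/(6·3)=-409/5184, b=Δ1−h1·(2M1+M2)/6=-187/288
seg 2: a=1, c=M2/2=-5/144, d=(M3−M2)/(6·3)=-97/5184, b=Δ2−h2·(2M2+M3)/6=733/576
seg 3: a=4, c=M3/2=-13/64, d=(M4−M3)/(6·2)=-47/288, b=Δ3−h3·(2M3+M4)/6=161/288
seg 4: a=3, c=M4/2=-227/192, d=(M5−M4)/(6·1)=227/576, b=Δ4−h4·(2M4+M5)/6=-637/288
t_q=9/2 → seg 1, τ=3/2; S=-1+-187/288·τ+389/576·τ²+-409/5184·τ³=-369/512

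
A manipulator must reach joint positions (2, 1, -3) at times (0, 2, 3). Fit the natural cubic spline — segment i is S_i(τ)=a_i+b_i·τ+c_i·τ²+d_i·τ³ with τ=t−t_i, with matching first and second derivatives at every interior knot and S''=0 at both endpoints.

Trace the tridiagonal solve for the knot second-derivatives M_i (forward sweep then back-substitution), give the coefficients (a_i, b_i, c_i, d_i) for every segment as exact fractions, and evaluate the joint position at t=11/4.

Δ: Δ0=-1/2, Δ1=-4
row 1: diag=6, rhs=-21; c'=1/6, d'=-7/2
back: M1=-7/2
M: M0=0, M1=-7/2, M2=0
seg 0: a=2, c=M0/2=0, d=(M1−M0)/(6·2)=-7/24, b=Δ0−h0·(2M0+M1)/6=2/3
seg 1: a=1, c=M1/2=-7/4, d=(M2−M1)/(6·1)=7/12, b=Δ1−h1·(2M1+M2)/6=-17/6
t_q=11/4 → seg 1, τ=3/4; S=1+-17/6·τ+-7/4·τ²+7/12·τ³=-477/256

  seg 0: a=2 b=2/3 c=0 d=-7/24
  seg 1: a=1 b=-17/6 c=-7/4 d=7/12
S(11/4) = -477/256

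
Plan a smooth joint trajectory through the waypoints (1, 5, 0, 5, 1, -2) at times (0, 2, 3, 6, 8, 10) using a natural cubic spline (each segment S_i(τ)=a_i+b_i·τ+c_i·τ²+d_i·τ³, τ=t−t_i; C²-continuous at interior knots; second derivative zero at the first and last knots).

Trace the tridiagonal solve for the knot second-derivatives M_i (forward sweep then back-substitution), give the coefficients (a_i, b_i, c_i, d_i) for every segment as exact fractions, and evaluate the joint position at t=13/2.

Δ: Δ0=2, Δ1=-5, Δ2=5/3, Δ3=-2, Δ4=-3/2
row 1: diag=6, rhs=-42; c'=1/6, d'=-7
row 2: denom=8−1·1/6=47/6; d'=(40−1·-7)/(47/6)=6
row 3: denom=10−3·18/47=416/47; d'=(-22−3·6)/(416/47)=-235/52
row 4: denom=8−2·47/208=785/104; d'=(3−2·-235/52)/(785/104)=1252/785
back: M4=1252/785
back: M3=-235/52−47/208·1252/785=-7661/1570
back: M2=6−18/47·-7661/1570=6177/785
back: M1=-7−1/6·6177/785=-13049/1570
M: M0=0, M1=-13049/1570, M2=6177/785, M3=-7661/1570, M4=1252/785, M5=0
seg 0: a=1, c=M0/2=0, d=(M1−M0)/(6·2)=-13049/18840, b=Δ0−h0·(2M0+M1)/6=22469/4710
seg 1: a=5, c=M1/2=-13049/3140, d=(M2−M1)/(6·1)=25403/9420, b=Δ1−h1·(2M1+M2)/6=-8339/2355
seg 2: a=0, c=M2/2=6177/1570, d=(M3−M2)/(6·3)=-4003/5652, b=Δ2−h2·(2M2+M3)/6=-35441/9420
seg 3: a=5, c=M3/2=-7661/3140, d=(M4−M3)/(6·2)=2033/3768, b=Δ3−h3·(2M3+M4)/6=1699/2355
seg 4: a=1, c=M4/2=626/785, d=(M5−M4)/(6·2)=-313/2355, b=Δ4−h4·(2M4+M5)/6=-12073/4710
t_q=13/2 → seg 3, τ=1/2; S=5+1699/2355·τ+-7661/3140·τ²+2033/3768·τ³=242067/50240

  seg 0: a=1 b=22469/4710 c=0 d=-13049/18840
  seg 1: a=5 b=-8339/2355 c=-13049/3140 d=25403/9420
  seg 2: a=0 b=-35441/9420 c=6177/1570 d=-4003/5652
  seg 3: a=5 b=1699/2355 c=-7661/3140 d=2033/3768
  seg 4: a=1 b=-12073/4710 c=626/785 d=-313/2355
S(13/2) = 242067/50240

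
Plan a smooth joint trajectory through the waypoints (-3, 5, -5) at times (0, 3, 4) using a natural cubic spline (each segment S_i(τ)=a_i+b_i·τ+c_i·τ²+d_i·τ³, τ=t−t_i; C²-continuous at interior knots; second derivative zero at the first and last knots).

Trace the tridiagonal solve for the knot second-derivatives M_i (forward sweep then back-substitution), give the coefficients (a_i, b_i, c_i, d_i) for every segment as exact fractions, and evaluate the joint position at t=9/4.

  seg 0: a=-3 b=89/12 c=0 d=-19/36
  seg 1: a=5 b=-41/6 c=-19/4 d=19/12
S(9/4) = 1965/256

Δ: Δ0=8/3, Δ1=-10
row 1: diag=8, rhs=-76; c'=1/8, d'=-19/2
back: M1=-19/2
M: M0=0, M1=-19/2, M2=0
seg 0: a=-3, c=M0/2=0, d=(M1−M0)/(6·3)=-19/36, b=Δ0−h0·(2M0+M1)/6=89/12
seg 1: a=5, c=M1/2=-19/4, d=(M2−M1)/(6·1)=19/12, b=Δ1−h1·(2M1+M2)/6=-41/6
t_q=9/4 → seg 0, τ=9/4; S=-3+89/12·τ+0·τ²+-19/36·τ³=1965/256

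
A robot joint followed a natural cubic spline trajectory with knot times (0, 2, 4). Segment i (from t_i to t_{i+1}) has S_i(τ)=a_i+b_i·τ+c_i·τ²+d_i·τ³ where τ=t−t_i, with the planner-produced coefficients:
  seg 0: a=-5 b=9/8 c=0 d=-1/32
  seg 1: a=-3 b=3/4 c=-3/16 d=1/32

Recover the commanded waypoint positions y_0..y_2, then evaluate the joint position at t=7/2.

y_0 = S_0(0) = a_0 = -5
y_1 = S_1(0) = a_1 = -3
y_2 = S_1(2) = -2
t_q=7/2 is in segment 1 (τ=3/2); S_1(τ)=-561/256

y_0=-5 y_1=-3 y_2=-2
S(7/2) = -561/256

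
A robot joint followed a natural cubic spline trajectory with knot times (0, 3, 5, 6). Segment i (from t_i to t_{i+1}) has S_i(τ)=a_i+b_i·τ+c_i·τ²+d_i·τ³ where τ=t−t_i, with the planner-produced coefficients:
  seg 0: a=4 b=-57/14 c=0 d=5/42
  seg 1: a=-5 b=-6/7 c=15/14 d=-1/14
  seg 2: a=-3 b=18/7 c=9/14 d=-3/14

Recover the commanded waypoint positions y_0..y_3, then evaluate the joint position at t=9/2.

y_0=4 y_1=-5 y_2=-3 y_3=0
S(9/2) = -461/112

y_0 = S_0(0) = a_0 = 4
y_1 = S_1(0) = a_1 = -5
y_2 = S_2(0) = a_2 = -3
y_3 = S_2(1) = 0
t_q=9/2 is in segment 1 (τ=3/2); S_1(τ)=-461/112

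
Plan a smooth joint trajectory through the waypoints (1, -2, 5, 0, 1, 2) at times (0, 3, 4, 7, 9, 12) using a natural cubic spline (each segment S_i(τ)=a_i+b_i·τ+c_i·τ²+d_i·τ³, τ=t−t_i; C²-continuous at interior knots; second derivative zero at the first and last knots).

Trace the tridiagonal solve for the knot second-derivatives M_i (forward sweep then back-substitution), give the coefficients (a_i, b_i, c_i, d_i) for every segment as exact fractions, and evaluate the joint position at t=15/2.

Δ: Δ0=-1, Δ1=7, Δ2=-5/3, Δ3=1/2, Δ4=1/3
row 1: diag=8, rhs=48; c'=1/8, d'=6
row 2: denom=8−1·1/8=63/8; d'=(-52−1·6)/(63/8)=-464/63
row 3: denom=10−3·8/21=62/7; d'=(13−3·-464/63)/(62/7)=737/186
row 4: denom=10−2·7/31=296/31; d'=(-1−2·737/186)/(296/31)=-415/444
back: M4=-415/444
back: M3=737/186−7/31·-415/444=1853/444
back: M2=-464/63−8/21·1853/444=-994/111
back: M1=6−1/8·-994/111=3161/444
M: M0=0, M1=3161/444, M2=-994/111, M3=1853/444, M4=-415/444, M5=0
seg 0: a=1, c=M0/2=0, d=(M1−M0)/(6·3)=3161/7992, b=Δ0−h0·(2M0+M1)/6=-4049/888
seg 1: a=-2, c=M1/2=3161/888, d=(M2−M1)/(6·1)=-793/296, b=Δ1−h1·(2M1+M2)/6=2717/444
seg 2: a=5, c=M2/2=-497/111, d=(M3−M2)/(6·3)=1943/2664, b=Δ2−h2·(2M2+M3)/6=4619/888
seg 3: a=0, c=M3/2=1853/888, d=(M4−M3)/(6·2)=-63/148, b=Δ3−h3·(2M3+M4)/6=-875/444
seg 4: a=1, c=M4/2=-415/888, d=(M5−M4)/(6·3)=415/7992, b=Δ4−h4·(2M4+M5)/6=563/444
t_q=15/2 → seg 3, τ=1/2; S=0+-875/444·τ+1853/888·τ²+-63/148·τ³=-153/296

  seg 0: a=1 b=-4049/888 c=0 d=3161/7992
  seg 1: a=-2 b=2717/444 c=3161/888 d=-793/296
  seg 2: a=5 b=4619/888 c=-497/111 d=1943/2664
  seg 3: a=0 b=-875/444 c=1853/888 d=-63/148
  seg 4: a=1 b=563/444 c=-415/888 d=415/7992
S(15/2) = -153/296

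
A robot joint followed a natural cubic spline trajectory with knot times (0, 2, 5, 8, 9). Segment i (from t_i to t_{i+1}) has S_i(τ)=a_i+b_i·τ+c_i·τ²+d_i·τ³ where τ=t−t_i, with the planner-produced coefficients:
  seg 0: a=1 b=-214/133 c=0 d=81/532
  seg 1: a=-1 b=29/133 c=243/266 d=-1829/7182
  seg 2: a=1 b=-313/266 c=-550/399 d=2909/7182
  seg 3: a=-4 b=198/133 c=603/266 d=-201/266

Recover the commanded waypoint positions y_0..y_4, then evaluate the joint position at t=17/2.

y_0=1 y_1=-1 y_2=1 y_3=-4 y_4=-1
S(17/2) = -5923/2128

y_0 = S_0(0) = a_0 = 1
y_1 = S_1(0) = a_1 = -1
y_2 = S_2(0) = a_2 = 1
y_3 = S_3(0) = a_3 = -4
y_4 = S_3(1) = -1
t_q=17/2 is in segment 3 (τ=1/2); S_3(τ)=-5923/2128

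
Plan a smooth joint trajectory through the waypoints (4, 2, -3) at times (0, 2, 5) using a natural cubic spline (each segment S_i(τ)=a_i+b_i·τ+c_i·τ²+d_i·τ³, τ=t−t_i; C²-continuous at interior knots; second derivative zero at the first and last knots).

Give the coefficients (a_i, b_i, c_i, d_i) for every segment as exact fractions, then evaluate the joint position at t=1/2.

Δ: Δ0=-1, Δ1=-5/3
row 1: diag=10, rhs=-4; c'=3/10, d'=-2/5
back: M1=-2/5
M: M0=0, M1=-2/5, M2=0
seg 0: a=4, c=M0/2=0, d=(M1−M0)/(6·2)=-1/30, b=Δ0−h0·(2M0+M1)/6=-13/15
seg 1: a=2, c=M1/2=-1/5, d=(M2−M1)/(6·3)=1/45, b=Δ1−h1·(2M1+M2)/6=-19/15
t_q=1/2 → seg 0, τ=1/2; S=4+-13/15·τ+0·τ²+-1/30·τ³=57/16

  seg 0: a=4 b=-13/15 c=0 d=-1/30
  seg 1: a=2 b=-19/15 c=-1/5 d=1/45
S(1/2) = 57/16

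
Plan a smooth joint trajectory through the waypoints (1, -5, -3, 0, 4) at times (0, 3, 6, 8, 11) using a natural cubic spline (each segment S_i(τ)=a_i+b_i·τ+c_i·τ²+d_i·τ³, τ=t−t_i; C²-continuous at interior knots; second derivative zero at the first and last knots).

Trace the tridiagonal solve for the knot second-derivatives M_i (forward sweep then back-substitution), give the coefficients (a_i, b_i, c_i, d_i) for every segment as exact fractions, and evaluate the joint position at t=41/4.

Δ: Δ0=-2, Δ1=2/3, Δ2=3/2, Δ3=4/3
row 1: diag=12, rhs=16; c'=1/4, d'=4/3
row 2: denom=10−3·1/4=37/4; d'=(5−3·4/3)/(37/4)=4/37
row 3: denom=10−2·8/37=354/37; d'=(-1−2·4/37)/(354/37)=-15/118
back: M3=-15/118
back: M2=4/37−8/37·-15/118=8/59
back: M1=4/3−1/4·8/59=230/177
M: M0=0, M1=230/177, M2=8/59, M3=-15/118, M4=0
seg 0: a=1, c=M0/2=0, d=(M1−M0)/(6·3)=115/1593, b=Δ0−h0·(2M0+M1)/6=-469/177
seg 1: a=-5, c=M1/2=115/177, d=(M2−M1)/(6·3)=-103/1593, b=Δ1−h1·(2M1+M2)/6=-124/177
seg 2: a=-3, c=M2/2=4/59, d=(M3−M2)/(6·2)=-31/1416, b=Δ2−h2·(2M2+M3)/6=257/177
seg 3: a=0, c=M3/2=-15/236, d=(M4−M3)/(6·3)=5/708, b=Δ3−h3·(2M3+M4)/6=517/354
t_q=41/4 → seg 3, τ=9/4; S=0+517/354·τ+-15/236·τ²+5/708·τ³=45987/15104

  seg 0: a=1 b=-469/177 c=0 d=115/1593
  seg 1: a=-5 b=-124/177 c=115/177 d=-103/1593
  seg 2: a=-3 b=257/177 c=4/59 d=-31/1416
  seg 3: a=0 b=517/354 c=-15/236 d=5/708
S(41/4) = 45987/15104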